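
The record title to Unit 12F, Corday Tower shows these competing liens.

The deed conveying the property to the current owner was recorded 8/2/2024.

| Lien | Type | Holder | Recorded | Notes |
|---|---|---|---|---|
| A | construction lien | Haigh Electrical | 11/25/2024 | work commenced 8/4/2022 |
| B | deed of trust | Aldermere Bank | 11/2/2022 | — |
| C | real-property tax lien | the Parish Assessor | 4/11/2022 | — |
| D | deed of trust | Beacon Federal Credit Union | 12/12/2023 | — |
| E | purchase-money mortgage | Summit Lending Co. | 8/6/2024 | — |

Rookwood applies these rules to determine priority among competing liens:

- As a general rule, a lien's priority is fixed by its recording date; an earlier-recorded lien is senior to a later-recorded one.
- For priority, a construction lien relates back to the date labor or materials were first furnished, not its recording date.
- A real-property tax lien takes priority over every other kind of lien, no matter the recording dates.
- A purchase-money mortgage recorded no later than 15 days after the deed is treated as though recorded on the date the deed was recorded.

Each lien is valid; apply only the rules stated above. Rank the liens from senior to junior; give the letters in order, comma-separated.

First, effective dates: A is treated as recorded 8/4/2022, the work-commencement date; E relates back to the deed date 8/2/2024.
C, as a real-property tax lien, has superpriority and ranks first.
Ordering the rest by effective date: A (8/4/2022), B (11/2/2022), D (12/12/2023), E (8/2/2024).

C, A, B, D, E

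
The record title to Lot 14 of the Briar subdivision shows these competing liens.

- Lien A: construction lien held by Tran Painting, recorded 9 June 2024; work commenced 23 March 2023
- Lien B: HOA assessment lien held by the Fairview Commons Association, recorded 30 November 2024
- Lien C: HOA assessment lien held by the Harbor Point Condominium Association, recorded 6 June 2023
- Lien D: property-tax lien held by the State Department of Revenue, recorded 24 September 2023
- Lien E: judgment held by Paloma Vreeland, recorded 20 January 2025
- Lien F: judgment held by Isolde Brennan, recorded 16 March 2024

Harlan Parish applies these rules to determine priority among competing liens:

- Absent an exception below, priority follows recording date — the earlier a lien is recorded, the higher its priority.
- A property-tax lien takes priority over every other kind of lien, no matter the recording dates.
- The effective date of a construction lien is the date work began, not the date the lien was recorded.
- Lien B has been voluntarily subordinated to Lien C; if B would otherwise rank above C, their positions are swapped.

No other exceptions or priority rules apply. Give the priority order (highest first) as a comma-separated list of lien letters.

Effective dates after the stated exceptions: A relates back to 23 March 2023 (work commenced).
D is a property-tax lien and takes priority over every other lien.
Among the remaining liens, by effective date: A (23 March 2023), C (6 June 2023), F (16 March 2024), B (30 November 2024), E (20 January 2025).
B is already junior to C, so the subordination agreement changes nothing.

D, A, C, F, B, E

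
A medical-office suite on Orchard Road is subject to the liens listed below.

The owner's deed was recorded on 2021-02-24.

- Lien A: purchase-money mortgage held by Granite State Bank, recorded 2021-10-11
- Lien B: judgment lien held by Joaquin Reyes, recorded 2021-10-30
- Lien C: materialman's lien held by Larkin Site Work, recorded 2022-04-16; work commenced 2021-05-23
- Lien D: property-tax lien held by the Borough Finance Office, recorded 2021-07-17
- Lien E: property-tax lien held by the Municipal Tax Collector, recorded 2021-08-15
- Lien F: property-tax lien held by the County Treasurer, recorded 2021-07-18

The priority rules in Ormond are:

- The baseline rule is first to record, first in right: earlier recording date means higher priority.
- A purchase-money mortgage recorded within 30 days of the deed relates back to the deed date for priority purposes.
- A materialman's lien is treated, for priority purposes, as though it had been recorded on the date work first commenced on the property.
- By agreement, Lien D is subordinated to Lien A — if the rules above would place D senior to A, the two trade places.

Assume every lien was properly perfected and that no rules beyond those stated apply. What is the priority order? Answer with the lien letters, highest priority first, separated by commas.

C, A, F, E, D, B

Effective dates after the stated exceptions: A was recorded 229 days after the deed, outside the 30-day window, so it keeps its recording date; C is treated as recorded 2021-05-23, the work-commencement date.
By effective date: C (2021-05-23), D (2021-07-17), F (2021-07-18), E (2021-08-15), A (2021-10-11), B (2021-10-30).
D would otherwise be senior to A, so under the subordination agreement D and A exchange positions.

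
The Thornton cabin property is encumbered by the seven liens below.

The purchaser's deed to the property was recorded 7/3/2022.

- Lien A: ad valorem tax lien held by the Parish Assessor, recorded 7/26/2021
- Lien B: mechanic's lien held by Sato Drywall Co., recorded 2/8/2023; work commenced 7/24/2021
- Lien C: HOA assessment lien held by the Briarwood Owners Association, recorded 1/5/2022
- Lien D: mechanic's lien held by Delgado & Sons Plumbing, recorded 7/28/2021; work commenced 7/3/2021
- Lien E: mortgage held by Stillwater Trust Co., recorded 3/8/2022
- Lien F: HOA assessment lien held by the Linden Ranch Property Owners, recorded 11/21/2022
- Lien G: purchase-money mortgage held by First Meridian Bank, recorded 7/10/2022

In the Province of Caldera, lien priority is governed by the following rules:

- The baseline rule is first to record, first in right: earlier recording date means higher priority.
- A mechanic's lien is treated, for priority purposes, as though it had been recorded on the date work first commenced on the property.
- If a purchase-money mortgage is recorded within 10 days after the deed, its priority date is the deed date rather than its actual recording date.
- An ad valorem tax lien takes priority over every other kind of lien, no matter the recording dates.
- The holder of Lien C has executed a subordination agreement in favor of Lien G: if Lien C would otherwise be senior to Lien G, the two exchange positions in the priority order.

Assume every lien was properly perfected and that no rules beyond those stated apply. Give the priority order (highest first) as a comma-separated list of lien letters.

A, D, B, G, E, C, F

First, effective dates: B's effective date is 7/24/2021, when work began; D relates back to 7/3/2021 (work commenced); G was recorded within the 10-day window, so its effective date is the deed date 7/3/2022.
A, as an ad valorem tax lien, has superpriority and ranks first.
Ordering the rest by effective date: D (7/3/2021), B (7/24/2021), C (1/5/2022), E (3/8/2022), G (7/3/2022), F (11/21/2022).
C is senior to G before the subordination, so the two trade places.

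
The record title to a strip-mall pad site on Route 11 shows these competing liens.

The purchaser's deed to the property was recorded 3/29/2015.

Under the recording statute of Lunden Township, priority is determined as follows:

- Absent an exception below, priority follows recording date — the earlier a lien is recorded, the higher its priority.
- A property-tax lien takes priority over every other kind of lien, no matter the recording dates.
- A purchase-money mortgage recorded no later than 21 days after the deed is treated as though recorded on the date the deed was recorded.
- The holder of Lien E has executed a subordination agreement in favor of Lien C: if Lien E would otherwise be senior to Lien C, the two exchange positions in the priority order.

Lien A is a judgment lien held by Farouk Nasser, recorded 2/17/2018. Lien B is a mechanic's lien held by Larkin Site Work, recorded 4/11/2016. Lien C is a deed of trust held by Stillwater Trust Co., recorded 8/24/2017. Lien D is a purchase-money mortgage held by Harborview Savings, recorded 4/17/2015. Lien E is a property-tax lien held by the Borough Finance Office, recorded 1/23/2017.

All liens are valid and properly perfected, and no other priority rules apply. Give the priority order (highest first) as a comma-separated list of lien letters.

Effective dates: D's effective date is the deed date, 3/29/2015.
E is a property-tax lien, so it outranks all other liens regardless of date.
The other liens, earliest effective date first: D (3/29/2015), B (4/11/2016), C (8/24/2017), A (2/17/2018).
The subordination applies — E was senior to C — so E and C swap.

C, D, B, E, A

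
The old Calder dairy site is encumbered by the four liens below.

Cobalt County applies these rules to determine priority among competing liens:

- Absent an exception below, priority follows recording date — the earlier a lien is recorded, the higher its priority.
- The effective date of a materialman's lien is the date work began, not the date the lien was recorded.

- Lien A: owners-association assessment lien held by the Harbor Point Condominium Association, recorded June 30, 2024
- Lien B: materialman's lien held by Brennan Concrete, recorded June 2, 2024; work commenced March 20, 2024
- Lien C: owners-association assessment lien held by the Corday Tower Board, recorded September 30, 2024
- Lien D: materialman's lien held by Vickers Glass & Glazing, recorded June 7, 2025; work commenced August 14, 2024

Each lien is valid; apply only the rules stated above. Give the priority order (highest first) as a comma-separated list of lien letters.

Effective dates after the stated exceptions: B's effective date is March 20, 2024, when work began; D is treated as recorded August 14, 2024, the work-commencement date.
Ordering by effective date: B (March 20, 2024), A (June 30, 2024), D (August 14, 2024), C (September 30, 2024).

B, A, D, C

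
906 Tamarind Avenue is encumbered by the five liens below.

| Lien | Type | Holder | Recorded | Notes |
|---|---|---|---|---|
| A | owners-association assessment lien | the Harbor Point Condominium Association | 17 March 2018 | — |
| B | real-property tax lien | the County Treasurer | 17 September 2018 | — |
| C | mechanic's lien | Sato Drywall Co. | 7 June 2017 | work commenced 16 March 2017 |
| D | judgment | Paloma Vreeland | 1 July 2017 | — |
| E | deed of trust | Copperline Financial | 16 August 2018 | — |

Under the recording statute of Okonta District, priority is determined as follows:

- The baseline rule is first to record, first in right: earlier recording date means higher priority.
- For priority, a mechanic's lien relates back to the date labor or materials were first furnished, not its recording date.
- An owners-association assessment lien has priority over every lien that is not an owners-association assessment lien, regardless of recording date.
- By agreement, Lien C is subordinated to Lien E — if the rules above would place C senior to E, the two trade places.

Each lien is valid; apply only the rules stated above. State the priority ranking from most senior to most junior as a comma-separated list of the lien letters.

A, E, D, C, B

Effective dates after the stated exceptions: C relates back to 16 March 2017 (work commenced).
A is an owners-association assessment lien and takes priority over every other lien.
The other liens, earliest effective date first: C (16 March 2017), D (1 July 2017), E (16 August 2018), B (17 September 2018).
The subordination applies — C was senior to E — so C and E swap.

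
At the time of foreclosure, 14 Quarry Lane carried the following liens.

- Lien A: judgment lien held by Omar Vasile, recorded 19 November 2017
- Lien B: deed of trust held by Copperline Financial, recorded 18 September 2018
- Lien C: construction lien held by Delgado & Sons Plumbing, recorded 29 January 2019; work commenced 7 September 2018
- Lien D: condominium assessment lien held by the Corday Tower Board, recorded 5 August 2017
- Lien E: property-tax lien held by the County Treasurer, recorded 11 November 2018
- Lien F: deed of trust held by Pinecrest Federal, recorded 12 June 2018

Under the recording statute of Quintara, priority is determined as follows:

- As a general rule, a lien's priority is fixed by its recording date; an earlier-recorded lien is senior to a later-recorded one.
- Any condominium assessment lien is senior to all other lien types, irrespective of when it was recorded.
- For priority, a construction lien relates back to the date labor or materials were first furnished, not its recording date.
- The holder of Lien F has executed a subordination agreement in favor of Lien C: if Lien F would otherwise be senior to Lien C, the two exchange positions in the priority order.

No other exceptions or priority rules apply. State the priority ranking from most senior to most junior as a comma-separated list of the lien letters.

D, A, C, F, B, E

Effective dates: C's effective date is 7 September 2018, when work began.
D, as a condominium assessment lien, has superpriority and ranks first.
Remaining liens by effective date: A (19 November 2017), F (12 June 2018), C (7 September 2018), B (18 September 2018), E (11 November 2018).
F is senior to C before the subordination, so the two trade places.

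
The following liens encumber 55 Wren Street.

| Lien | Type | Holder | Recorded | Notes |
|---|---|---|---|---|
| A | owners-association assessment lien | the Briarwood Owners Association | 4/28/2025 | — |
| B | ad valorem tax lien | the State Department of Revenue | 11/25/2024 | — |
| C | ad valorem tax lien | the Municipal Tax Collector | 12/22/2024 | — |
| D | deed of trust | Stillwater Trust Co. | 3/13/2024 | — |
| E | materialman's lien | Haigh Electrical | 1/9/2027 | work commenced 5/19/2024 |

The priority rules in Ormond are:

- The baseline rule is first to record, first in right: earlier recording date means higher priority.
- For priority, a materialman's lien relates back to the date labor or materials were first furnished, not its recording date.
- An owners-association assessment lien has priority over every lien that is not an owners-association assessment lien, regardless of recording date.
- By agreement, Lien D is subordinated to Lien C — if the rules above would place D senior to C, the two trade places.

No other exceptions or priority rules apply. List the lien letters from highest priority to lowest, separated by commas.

A, C, E, B, D

First, effective dates: E relates back to 5/19/2024 (work commenced).
A is an owners-association assessment lien, so it outranks all other liens regardless of date.
Remaining liens by effective date: D (3/13/2024), E (5/19/2024), B (11/25/2024), C (12/22/2024).
D would otherwise be senior to C, so under the subordination agreement D and C exchange positions.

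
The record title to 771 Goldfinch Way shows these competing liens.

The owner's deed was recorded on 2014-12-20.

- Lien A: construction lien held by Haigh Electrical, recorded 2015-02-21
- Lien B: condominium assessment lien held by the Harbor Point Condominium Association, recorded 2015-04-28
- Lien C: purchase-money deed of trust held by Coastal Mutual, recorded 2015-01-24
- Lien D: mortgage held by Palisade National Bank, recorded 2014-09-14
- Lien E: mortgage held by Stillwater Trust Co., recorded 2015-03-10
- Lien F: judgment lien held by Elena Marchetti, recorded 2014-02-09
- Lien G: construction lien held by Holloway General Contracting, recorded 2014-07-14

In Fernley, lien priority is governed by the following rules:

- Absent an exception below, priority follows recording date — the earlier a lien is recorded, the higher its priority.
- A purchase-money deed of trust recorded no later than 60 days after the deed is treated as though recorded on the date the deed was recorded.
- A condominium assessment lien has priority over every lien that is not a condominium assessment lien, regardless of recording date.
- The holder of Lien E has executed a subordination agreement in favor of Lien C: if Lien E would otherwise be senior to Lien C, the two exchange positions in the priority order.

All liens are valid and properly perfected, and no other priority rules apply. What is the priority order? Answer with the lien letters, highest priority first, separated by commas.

B, F, G, D, C, A, E

Effective dates: C's effective date is the deed date, 2014-12-20.
B is a condominium assessment lien, so it outranks all other liens regardless of date.
The other liens, earliest effective date first: F (2014-02-09), G (2014-07-14), D (2014-09-14), C (2014-12-20), A (2015-02-21), E (2015-03-10).
E already ranks below C; the subordination has no effect.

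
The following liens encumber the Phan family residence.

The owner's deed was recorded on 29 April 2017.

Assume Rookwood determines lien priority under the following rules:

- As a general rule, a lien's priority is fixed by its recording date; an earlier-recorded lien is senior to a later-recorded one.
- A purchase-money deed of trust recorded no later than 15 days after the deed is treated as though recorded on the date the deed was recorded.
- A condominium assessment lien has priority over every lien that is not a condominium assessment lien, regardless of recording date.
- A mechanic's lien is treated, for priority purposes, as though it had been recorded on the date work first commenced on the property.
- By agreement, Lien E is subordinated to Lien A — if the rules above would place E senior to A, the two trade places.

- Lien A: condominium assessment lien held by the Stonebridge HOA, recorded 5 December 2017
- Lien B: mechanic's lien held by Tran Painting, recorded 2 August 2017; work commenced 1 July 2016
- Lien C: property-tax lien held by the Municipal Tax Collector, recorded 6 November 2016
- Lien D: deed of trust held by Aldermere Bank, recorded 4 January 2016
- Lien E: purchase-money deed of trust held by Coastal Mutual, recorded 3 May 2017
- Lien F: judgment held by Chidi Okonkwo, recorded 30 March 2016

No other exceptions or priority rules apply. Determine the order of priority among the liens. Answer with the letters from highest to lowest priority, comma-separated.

A, D, F, B, C, E

Adjusting effective dates: B is treated as recorded 1 July 2016, the work-commencement date; E's effective date is the deed date, 29 April 2017.
A is a condominium assessment lien and takes priority over every other lien.
Among the remaining liens, by effective date: D (4 January 2016), F (30 March 2016), B (1 July 2016), C (6 November 2016), E (29 April 2017).
E already ranks below A; the subordination has no effect.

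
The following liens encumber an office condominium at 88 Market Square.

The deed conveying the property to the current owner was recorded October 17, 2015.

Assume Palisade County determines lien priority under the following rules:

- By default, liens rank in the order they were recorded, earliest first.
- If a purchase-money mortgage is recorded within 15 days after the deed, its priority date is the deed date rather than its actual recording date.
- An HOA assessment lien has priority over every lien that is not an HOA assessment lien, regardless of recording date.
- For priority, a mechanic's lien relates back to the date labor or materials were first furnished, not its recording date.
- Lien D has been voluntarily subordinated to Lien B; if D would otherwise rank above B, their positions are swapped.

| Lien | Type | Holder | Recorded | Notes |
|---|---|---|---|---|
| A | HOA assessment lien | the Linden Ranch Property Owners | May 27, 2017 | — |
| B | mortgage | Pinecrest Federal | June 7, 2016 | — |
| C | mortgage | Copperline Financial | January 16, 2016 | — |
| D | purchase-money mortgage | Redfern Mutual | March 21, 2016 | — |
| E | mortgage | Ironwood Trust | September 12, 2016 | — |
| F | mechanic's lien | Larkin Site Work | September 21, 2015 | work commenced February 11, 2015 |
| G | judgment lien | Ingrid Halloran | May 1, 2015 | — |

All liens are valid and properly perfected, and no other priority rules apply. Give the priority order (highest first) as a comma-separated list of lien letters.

First, effective dates: D was recorded 156 days after the deed, outside the 15-day window, so it keeps its recording date; F relates back to February 11, 2015 (work commenced).
As an HOA assessment lien, A is senior to every other lien.
Ordering the rest by effective date: F (February 11, 2015), G (May 1, 2015), C (January 16, 2016), D (March 21, 2016), B (June 7, 2016), E (September 12, 2016).
D is senior to B before the subordination, so the two trade places.

A, F, G, C, B, D, E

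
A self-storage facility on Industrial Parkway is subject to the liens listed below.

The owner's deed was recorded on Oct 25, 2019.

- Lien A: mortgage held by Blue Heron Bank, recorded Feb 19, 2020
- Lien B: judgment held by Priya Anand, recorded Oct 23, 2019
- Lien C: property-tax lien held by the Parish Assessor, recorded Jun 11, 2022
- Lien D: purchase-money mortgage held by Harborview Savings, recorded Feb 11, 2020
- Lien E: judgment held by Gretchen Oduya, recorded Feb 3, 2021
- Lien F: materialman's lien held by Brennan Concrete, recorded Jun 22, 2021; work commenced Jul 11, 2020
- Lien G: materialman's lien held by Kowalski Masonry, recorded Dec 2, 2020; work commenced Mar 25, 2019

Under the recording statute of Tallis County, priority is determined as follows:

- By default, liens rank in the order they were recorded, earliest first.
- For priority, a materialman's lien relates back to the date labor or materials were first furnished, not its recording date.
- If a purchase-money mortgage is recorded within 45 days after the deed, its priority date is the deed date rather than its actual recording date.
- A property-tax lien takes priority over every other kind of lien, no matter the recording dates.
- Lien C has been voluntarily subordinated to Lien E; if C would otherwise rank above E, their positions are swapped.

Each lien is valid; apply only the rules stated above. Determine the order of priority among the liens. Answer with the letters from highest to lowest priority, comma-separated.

E, G, B, D, A, F, C

Adjusting effective dates: D was recorded 109 days after the deed, outside the 45-day window, so it keeps its recording date; F's effective date is Jul 11, 2020, when work began; G is treated as recorded Mar 25, 2019, the work-commencement date.
C is a property-tax lien, so it outranks all other liens regardless of date.
Remaining liens by effective date: G (Mar 25, 2019), B (Oct 23, 2019), D (Feb 11, 2020), A (Feb 19, 2020), F (Jul 11, 2020), E (Feb 3, 2021).
Because C would otherwise rank above E, the subordination swaps them.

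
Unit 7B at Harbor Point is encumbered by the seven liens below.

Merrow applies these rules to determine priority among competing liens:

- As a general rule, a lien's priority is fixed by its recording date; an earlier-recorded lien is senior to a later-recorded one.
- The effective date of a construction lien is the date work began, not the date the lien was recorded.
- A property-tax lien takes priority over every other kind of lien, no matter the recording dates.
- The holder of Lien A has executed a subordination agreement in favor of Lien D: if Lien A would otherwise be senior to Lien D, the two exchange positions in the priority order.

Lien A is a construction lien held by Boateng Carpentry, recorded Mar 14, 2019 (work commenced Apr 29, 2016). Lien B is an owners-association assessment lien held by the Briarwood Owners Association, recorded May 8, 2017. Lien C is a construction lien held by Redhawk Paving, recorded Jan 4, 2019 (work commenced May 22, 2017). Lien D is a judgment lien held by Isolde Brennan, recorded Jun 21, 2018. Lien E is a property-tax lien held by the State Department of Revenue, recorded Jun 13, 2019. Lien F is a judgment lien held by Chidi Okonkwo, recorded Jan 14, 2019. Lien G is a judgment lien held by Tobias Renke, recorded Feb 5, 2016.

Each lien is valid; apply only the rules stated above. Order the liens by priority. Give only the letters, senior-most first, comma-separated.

E, G, D, B, C, A, F

First, effective dates: A's effective date is Apr 29, 2016, when work began; C is treated as recorded May 22, 2017, the work-commencement date.
E, as a property-tax lien, has superpriority and ranks first.
The other liens, earliest effective date first: G (Feb 5, 2016), A (Apr 29, 2016), B (May 8, 2017), C (May 22, 2017), D (Jun 21, 2018), F (Jan 14, 2019).
A is senior to D before the subordination, so the two trade places.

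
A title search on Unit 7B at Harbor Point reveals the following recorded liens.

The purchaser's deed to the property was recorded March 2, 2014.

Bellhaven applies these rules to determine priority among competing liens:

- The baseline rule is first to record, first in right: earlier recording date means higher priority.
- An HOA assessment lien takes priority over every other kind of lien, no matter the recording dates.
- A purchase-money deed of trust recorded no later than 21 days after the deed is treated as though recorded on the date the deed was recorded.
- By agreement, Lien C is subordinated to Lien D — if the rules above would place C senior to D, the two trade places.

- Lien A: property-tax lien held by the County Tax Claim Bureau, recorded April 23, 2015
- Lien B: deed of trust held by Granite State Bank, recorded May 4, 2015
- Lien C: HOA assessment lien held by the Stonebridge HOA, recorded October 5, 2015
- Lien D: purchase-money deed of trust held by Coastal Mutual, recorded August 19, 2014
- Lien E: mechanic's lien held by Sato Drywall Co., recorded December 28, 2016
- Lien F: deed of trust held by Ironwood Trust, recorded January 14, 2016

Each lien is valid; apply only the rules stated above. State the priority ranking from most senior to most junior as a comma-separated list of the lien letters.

D, C, A, B, F, E

Effective dates after the stated exceptions: D was recorded 170 days after the deed, outside the 21-day window, so it keeps its recording date.
C is an HOA assessment lien, so it outranks all other liens regardless of date.
The other liens, earliest effective date first: D (August 19, 2014), A (April 23, 2015), B (May 4, 2015), F (January 14, 2016), E (December 28, 2016).
Because C would otherwise rank above D, the subordination swaps them.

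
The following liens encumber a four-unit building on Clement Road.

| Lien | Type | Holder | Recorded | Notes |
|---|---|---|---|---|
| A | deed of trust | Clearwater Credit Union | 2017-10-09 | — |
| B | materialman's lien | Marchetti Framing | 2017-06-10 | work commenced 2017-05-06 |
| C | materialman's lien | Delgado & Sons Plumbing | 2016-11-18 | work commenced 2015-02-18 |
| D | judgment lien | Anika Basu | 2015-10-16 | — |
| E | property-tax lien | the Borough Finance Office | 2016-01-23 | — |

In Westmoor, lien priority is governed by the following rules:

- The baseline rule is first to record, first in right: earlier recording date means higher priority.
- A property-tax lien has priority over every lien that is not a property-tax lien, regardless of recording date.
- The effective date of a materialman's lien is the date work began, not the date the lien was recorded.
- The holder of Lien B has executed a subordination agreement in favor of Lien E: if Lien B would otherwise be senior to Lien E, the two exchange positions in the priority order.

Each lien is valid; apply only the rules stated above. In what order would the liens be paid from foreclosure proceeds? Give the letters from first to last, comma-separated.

Adjusting effective dates: B's effective date is 2017-05-06, when work began; C relates back to 2015-02-18 (work commenced).
As a property-tax lien, E is senior to every other lien.
Remaining liens by effective date: C (2015-02-18), D (2015-10-16), B (2017-05-06), A (2017-10-09).
B is already junior to E, so the subordination agreement changes nothing.

E, C, D, B, A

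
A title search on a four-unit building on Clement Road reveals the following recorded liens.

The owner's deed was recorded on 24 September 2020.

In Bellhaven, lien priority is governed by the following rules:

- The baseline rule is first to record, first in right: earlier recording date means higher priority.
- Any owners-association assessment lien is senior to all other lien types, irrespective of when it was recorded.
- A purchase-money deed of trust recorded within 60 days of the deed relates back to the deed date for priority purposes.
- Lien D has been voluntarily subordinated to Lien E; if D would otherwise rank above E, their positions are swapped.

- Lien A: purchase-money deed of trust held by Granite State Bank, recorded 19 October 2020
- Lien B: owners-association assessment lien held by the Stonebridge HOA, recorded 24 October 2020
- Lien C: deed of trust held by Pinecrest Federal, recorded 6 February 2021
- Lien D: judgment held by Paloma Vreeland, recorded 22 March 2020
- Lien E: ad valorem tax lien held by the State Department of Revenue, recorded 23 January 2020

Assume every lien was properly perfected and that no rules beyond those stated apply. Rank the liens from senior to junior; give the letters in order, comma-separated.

B, E, D, A, C

Effective dates: A was recorded within the 60-day window, so its effective date is the deed date 24 September 2020.
B is an owners-association assessment lien, so it outranks all other liens regardless of date.
The other liens, earliest effective date first: E (23 January 2020), D (22 March 2020), A (24 September 2020), C (6 February 2021).
D already ranks below E; the subordination has no effect.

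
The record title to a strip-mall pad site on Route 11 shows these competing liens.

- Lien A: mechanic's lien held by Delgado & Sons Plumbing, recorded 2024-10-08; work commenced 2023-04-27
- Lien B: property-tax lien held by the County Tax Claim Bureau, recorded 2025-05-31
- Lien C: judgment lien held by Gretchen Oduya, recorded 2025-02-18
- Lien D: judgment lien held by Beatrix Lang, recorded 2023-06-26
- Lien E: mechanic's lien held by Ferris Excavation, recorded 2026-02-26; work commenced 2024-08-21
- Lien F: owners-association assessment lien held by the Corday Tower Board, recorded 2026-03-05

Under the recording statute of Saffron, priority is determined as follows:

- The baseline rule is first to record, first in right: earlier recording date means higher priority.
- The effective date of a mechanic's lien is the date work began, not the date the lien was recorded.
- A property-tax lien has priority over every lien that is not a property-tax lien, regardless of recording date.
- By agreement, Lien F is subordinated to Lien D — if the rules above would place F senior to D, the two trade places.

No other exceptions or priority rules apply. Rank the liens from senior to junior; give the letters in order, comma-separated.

Effective dates: A relates back to 2023-04-27 (work commenced); E's effective date is 2024-08-21, when work began.
B is a property-tax lien and takes priority over every other lien.
Remaining liens by effective date: A (2023-04-27), D (2023-06-26), E (2024-08-21), C (2025-02-18), F (2026-03-05).
F already ranks below D; the subordination has no effect.

B, A, D, E, C, F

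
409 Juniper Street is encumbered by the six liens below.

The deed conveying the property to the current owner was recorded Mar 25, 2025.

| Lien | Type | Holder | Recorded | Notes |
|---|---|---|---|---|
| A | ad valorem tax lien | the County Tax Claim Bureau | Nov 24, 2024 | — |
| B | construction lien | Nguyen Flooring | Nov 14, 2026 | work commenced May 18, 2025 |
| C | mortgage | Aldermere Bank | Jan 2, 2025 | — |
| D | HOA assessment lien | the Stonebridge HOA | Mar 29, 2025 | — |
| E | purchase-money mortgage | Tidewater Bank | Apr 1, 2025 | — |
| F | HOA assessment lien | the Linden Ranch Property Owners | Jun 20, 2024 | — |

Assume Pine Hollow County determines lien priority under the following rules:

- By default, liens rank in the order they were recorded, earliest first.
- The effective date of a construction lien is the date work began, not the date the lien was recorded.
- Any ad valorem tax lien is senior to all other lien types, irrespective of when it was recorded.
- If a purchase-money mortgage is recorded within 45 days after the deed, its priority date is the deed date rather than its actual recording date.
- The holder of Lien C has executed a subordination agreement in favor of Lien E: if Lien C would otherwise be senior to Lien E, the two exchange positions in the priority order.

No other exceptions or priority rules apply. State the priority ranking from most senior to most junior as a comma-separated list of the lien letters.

Effective dates: B's effective date is May 18, 2025, when work began; E relates back to the deed date Mar 25, 2025.
As an ad valorem tax lien, A is senior to every other lien.
Among the remaining liens, by effective date: F (Jun 20, 2024), C (Jan 2, 2025), E (Mar 25, 2025), D (Mar 29, 2025), B (May 18, 2025).
The subordination applies — C was senior to E — so C and E swap.

A, F, E, C, D, B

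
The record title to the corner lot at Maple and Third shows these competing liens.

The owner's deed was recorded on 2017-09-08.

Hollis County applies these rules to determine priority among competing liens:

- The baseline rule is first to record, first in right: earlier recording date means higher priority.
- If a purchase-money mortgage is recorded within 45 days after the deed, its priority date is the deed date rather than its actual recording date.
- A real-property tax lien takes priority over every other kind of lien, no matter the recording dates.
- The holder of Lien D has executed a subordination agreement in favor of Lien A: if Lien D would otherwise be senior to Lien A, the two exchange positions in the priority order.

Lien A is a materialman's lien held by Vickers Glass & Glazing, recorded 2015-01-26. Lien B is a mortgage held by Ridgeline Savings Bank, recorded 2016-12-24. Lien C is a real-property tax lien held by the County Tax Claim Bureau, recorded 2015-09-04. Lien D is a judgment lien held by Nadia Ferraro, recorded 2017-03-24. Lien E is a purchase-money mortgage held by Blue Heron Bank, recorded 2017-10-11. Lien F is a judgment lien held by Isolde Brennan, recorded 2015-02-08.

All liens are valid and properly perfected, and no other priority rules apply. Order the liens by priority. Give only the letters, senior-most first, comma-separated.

Adjusting effective dates: E's effective date is the deed date, 2017-09-08.
C is a real-property tax lien and takes priority over every other lien.
Remaining liens by effective date: A (2015-01-26), F (2015-02-08), B (2016-12-24), D (2017-03-24), E (2017-09-08).
Since D is not senior to A, the subordination leaves the order unchanged.

C, A, F, B, D, E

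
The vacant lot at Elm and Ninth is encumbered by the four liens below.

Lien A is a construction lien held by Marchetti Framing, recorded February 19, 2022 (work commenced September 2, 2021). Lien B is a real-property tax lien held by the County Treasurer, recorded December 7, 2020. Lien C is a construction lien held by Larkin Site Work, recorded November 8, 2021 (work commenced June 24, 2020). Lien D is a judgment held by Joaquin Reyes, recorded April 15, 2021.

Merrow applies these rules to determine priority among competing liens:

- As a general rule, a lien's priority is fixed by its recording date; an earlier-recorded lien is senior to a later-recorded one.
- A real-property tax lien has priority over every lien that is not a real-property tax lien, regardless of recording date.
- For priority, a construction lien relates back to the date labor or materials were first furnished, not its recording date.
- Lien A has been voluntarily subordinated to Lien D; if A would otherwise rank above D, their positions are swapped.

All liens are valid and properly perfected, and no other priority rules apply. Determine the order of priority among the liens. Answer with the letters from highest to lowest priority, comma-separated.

B, C, D, A

Effective dates after the stated exceptions: A's effective date is September 2, 2021, when work began; C is treated as recorded June 24, 2020, the work-commencement date.
B, as a real-property tax lien, has superpriority and ranks first.
The other liens, earliest effective date first: C (June 24, 2020), D (April 15, 2021), A (September 2, 2021).
Since A is not senior to D, the subordination leaves the order unchanged.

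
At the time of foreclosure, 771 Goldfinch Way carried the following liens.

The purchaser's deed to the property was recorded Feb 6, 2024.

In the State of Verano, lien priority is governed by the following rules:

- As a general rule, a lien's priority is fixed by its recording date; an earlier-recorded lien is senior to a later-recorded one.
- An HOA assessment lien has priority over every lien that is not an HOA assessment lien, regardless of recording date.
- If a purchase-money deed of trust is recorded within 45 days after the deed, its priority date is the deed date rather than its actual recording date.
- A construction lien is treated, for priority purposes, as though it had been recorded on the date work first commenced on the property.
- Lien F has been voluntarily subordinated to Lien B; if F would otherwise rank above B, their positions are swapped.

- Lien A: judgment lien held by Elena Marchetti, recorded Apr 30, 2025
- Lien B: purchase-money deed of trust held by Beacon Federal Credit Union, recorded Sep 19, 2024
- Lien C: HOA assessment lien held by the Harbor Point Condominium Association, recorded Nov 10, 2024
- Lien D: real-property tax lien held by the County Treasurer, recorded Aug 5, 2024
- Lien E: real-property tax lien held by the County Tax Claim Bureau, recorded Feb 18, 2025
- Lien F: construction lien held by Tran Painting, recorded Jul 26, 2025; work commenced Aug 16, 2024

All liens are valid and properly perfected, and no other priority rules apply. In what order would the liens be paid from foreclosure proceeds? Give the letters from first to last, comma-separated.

Adjusting effective dates: B missed the 45-day window (226 days after the deed), so its recording date stands; F's effective date is Aug 16, 2024, when work began.
C, as an HOA assessment lien, has superpriority and ranks first.
The other liens, earliest effective date first: D (Aug 5, 2024), F (Aug 16, 2024), B (Sep 19, 2024), E (Feb 18, 2025), A (Apr 30, 2025).
Because F would otherwise rank above B, the subordination swaps them.

C, D, B, F, E, A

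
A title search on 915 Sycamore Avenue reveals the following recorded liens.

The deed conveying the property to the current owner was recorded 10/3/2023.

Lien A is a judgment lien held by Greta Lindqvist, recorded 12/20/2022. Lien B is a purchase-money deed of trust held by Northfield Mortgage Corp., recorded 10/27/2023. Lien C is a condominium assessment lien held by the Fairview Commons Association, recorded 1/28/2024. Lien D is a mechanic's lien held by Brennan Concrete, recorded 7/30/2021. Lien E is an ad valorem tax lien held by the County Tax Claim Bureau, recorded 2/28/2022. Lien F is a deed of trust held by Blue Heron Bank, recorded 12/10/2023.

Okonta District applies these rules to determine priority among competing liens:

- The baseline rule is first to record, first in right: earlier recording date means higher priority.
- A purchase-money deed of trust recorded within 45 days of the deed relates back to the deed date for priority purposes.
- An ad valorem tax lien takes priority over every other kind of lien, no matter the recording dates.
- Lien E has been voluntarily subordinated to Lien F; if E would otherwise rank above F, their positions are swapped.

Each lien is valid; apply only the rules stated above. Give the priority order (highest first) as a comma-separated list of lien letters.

Effective dates after the stated exceptions: B's effective date is the deed date, 10/3/2023.
E is an ad valorem tax lien, so it outranks all other liens regardless of date.
Remaining liens by effective date: D (7/30/2021), A (12/20/2022), B (10/3/2023), F (12/10/2023), C (1/28/2024).
Because E would otherwise rank above F, the subordination swaps them.

F, D, A, B, E, C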